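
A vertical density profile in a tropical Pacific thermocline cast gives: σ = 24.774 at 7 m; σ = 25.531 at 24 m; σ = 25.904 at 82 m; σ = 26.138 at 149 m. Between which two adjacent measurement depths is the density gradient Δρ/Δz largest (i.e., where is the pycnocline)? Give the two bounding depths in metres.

Compute the density gradient over each adjacent pair:
  7–24 m: Δρ/Δz = 0.757/17 = 0.045 kg m⁻⁴
  24–82 m: Δρ/Δz = 0.373/58 = 6.4 × 10⁻³ kg m⁻⁴
  82–149 m: Δρ/Δz = 0.234/67 = 3.5 × 10⁻³ kg m⁻⁴
The largest gradient is in the 7–24 m interval — the pycnocline.

7–24 m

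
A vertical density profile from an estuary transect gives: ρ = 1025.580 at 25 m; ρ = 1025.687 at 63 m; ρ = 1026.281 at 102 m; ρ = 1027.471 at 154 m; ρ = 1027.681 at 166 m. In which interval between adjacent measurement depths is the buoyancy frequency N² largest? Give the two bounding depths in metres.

102–154 m

Compute the density gradient over each adjacent pair:
  25–63 m: Δρ/Δz = 0.107/38 = 2.8 × 10⁻³ kg m⁻⁴
  63–102 m: Δρ/Δz = 0.594/39 = 0.015 kg m⁻⁴
  102–154 m: Δρ/Δz = 1.190/52 = 0.023 kg m⁻⁴
  154–166 m: Δρ/Δz = 0.210/12 = 0.017 kg m⁻⁴
The largest gradient is in the 102–154 m interval — the pycnocline.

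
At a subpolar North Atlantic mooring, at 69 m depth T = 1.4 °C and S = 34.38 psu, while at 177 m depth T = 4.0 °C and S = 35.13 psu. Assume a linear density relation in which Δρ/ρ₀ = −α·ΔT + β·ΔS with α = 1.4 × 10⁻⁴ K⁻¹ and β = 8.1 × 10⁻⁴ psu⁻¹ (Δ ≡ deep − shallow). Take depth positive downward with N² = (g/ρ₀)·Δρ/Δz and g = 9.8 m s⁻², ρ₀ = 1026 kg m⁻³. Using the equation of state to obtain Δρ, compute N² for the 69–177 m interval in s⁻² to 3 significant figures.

ΔT = +2.6 K, ΔS = +0.75 psu (deep − shallow).
Δρ/ρ₀ = −αΔT + βΔS = -3.64 × 10⁻⁴ + 6.075 × 10⁻⁴ = 2.435 × 10⁻⁴, so Δρ ≈ 0.2498 kg m⁻³.
N² = (g/ρ₀)·Δρ/Δz = g·(Δρ/ρ₀)/Δz = 9.8 × 2.435 × 10⁻⁴ / 108 = 2.2095 × 10⁻⁵ s⁻² ≈ 2.21 × 10⁻⁵ s⁻².

2.21 × 10⁻⁵ s⁻²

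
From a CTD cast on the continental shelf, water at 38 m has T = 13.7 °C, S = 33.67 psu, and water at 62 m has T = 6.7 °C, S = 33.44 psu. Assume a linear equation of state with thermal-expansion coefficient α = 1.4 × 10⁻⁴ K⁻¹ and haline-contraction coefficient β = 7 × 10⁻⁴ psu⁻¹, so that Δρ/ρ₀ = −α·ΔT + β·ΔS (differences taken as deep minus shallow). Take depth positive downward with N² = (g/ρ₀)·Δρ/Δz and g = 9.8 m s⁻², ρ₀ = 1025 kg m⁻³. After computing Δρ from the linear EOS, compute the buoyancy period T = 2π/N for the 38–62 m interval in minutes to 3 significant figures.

ΔT = -7.0 K, ΔS = -0.23 psu (deep − shallow).
Δρ/ρ₀ = −αΔT + βΔS = 9.80 × 10⁻⁴ − 1.61 × 10⁻⁴ = 8.19 × 10⁻⁴, so Δρ ≈ 0.8395 kg m⁻³.
N² = (g/ρ₀)·Δρ/Δz = g·(Δρ/ρ₀)/Δz = 9.8 × 8.19 × 10⁻⁴ / 24 = 3.3443 × 10⁻⁴ s⁻².
N = √(3.3443 × 10⁻⁴) = 0.018287 rad s⁻¹ → T = 2π/N = 343.59 s = 5.7265 min ≈ 5.73 min.

5.73 min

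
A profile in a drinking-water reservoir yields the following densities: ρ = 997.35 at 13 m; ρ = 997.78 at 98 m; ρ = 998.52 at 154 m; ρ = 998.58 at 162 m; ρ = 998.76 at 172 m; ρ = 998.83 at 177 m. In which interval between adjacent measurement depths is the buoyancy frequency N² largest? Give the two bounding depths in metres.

Compute the density gradient over each adjacent pair:
  13–98 m: Δρ/Δz = 0.43/85 = 5.1 × 10⁻³ kg m⁻⁴
  98–154 m: Δρ/Δz = 0.74/56 = 0.013 kg m⁻⁴
  154–162 m: Δρ/Δz = 0.06/8 = 7.5 × 10⁻³ kg m⁻⁴
  162–172 m: Δρ/Δz = 0.18/10 = 0.018 kg m⁻⁴
  172–177 m: Δρ/Δz = 0.07/5 = 0.014 kg m⁻⁴
The largest gradient is in the 162–172 m interval — the pycnocline.

162–172 m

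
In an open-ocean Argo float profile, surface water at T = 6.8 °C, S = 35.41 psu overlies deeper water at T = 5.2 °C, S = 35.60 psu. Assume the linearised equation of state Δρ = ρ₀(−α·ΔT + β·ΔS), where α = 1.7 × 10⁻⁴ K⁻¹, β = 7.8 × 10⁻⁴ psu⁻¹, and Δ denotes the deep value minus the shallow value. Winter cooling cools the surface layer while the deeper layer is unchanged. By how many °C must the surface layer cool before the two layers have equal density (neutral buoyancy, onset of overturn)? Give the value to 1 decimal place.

Neutral buoyancy requires Δρ = 0, i.e. −α(T_deep − T_surf′) + β(S_deep − S_surf) = 0.
T_surf′ = T_deep − (β/α)·ΔS = 5.2 − (7.8 × 10⁻⁴/1.7 × 10⁻⁴)·(+0.19) = 4.328 °C.
Cooling required: 6.8 − (4.328) = 2.472 °C.

2.5 °C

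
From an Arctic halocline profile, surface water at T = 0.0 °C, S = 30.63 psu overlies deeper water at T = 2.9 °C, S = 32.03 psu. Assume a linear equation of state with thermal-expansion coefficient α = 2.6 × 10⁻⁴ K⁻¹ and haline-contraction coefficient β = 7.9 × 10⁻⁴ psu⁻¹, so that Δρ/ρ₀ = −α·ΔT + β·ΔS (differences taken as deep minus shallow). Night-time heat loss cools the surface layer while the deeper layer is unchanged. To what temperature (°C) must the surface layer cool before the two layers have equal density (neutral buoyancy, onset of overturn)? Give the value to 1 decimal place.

Neutral buoyancy requires Δρ = 0, i.e. −α(T_deep − T_surf′) + β(S_deep − S_surf) = 0.
T_surf′ = T_deep − (β/α)·ΔS = 2.9 − (7.9 × 10⁻⁴/2.6 × 10⁻⁴)·(+1.40) = -1.354 °C.
Cooling required: 0.0 − (-1.354) = 1.354 °C.

-1.4 °C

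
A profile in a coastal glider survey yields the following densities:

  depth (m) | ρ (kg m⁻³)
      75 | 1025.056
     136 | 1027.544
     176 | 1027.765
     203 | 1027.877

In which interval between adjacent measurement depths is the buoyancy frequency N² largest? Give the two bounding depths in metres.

75–136 m

Compute the density gradient over each adjacent pair:
  75–136 m: Δρ/Δz = 2.488/61 = 0.041 kg m⁻⁴
  136–176 m: Δρ/Δz = 0.221/40 = 5.5 × 10⁻³ kg m⁻⁴
  176–203 m: Δρ/Δz = 0.112/27 = 4.1 × 10⁻³ kg m⁻⁴
The largest gradient is in the 75–136 m interval — the pycnocline.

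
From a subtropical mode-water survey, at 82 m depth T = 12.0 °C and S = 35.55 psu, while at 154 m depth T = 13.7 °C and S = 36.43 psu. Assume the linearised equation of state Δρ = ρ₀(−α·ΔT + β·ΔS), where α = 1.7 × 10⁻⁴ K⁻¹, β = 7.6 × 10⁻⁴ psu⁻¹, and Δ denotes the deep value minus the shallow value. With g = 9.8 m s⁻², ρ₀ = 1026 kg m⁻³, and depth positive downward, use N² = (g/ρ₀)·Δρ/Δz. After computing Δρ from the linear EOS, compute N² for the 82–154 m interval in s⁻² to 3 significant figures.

ΔT = +1.7 K, ΔS = +0.88 psu (deep − shallow).
Δρ/ρ₀ = −αΔT + βΔS = -2.89 × 10⁻⁴ + 6.688 × 10⁻⁴ = 3.798 × 10⁻⁴, so Δρ ≈ 0.3897 kg m⁻³.
N² = (g/ρ₀)·Δρ/Δz = g·(Δρ/ρ₀)/Δz = 9.8 × 3.798 × 10⁻⁴ / 72 = 5.1695 × 10⁻⁵ s⁻² ≈ 5.17 × 10⁻⁵ s⁻².

5.17 × 10⁻⁵ s⁻²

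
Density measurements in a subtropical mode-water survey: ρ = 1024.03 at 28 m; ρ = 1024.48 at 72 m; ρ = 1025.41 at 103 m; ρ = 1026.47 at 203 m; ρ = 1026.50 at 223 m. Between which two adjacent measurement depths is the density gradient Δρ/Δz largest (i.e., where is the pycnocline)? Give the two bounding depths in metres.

72–103 m

Compute the density gradient over each adjacent pair:
  28–72 m: Δρ/Δz = 0.45/44 = 0.010 kg m⁻⁴
  72–103 m: Δρ/Δz = 0.93/31 = 0.030 kg m⁻⁴
  103–203 m: Δρ/Δz = 1.06/100 = 0.011 kg m⁻⁴
  203–223 m: Δρ/Δz = 0.03/20 = 1.5 × 10⁻³ kg m⁻⁴
The largest gradient is in the 72–103 m interval — the pycnocline.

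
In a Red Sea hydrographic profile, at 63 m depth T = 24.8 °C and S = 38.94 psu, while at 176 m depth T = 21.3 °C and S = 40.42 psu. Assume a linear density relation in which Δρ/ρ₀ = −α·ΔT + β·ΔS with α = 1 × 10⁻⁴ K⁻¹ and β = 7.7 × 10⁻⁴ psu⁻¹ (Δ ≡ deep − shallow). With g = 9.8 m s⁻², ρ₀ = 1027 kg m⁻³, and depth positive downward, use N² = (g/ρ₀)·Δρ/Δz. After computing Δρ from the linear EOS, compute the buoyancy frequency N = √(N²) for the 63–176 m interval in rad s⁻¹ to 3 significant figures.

0.0114 rad s⁻¹

ΔT = -3.5 K, ΔS = +1.48 psu (deep − shallow).
Δρ/ρ₀ = −αΔT + βΔS = 3.50 × 10⁻⁴ + 1.1396 × 10⁻³ = 1.4896 × 10⁻³, so Δρ ≈ 1.530 kg m⁻³.
N² = (g/ρ₀)·Δρ/Δz = g·(Δρ/ρ₀)/Δz = 9.8 × 1.4896 × 10⁻³ / 113 = 1.2919 × 10⁻⁴ s⁻².
N = √(1.2919 × 10⁻⁴) = 0.011366 rad s⁻¹ ≈ 0.0114 rad s⁻¹.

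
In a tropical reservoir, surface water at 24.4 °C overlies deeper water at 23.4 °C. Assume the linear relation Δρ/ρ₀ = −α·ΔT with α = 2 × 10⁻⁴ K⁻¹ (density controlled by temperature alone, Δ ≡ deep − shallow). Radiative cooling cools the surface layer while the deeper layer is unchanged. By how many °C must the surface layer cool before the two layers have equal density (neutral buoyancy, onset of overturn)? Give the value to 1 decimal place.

With temperature the only control, equal density requires T_surf′ = T_deep.
T_surf′ = 23.4 °C.
Cooling required: 24.4 − 23.4 = 1.0 °C.

1.0 °C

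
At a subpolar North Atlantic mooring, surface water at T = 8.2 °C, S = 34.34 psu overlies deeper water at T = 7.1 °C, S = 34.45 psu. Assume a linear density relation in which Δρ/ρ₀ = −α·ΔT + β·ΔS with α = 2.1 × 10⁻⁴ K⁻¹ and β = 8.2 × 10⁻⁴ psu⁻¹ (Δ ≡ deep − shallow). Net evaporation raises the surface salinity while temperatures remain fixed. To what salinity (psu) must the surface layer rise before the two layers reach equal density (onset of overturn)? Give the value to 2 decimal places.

Neutral buoyancy requires −α(T_deep − T_surf) + β(S_deep − S_surf′) = 0.
S_surf′ = S_deep − (α/β)·ΔT = 34.45 − (2.1 × 10⁻⁴/8.2 × 10⁻⁴)·(-1.1) = 34.7317 psu.
Increase required: 34.7317 − 34.34 = 0.3917 psu.

34.73 psu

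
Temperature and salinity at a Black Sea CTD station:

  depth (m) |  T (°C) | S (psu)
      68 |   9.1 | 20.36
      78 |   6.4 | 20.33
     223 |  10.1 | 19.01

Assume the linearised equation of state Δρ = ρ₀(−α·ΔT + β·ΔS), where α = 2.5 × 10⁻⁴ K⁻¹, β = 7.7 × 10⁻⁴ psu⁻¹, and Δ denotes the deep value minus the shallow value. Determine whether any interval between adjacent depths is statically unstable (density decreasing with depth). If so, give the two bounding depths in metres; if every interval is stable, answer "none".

78–223 m

Evaluate Δρ/ρ₀ = −αΔT + βΔS across each adjacent pair:
  68–78 m: −αΔT+βΔS = −(2.5 × 10⁻⁴)(-2.7)+(7.7 × 10⁻⁴)(-0.03) = 6.5 × 10⁻⁴ → stable
  78–223 m: −αΔT+βΔS = −(2.5 × 10⁻⁴)(+3.7)+(7.7 × 10⁻⁴)(-1.32) = -1.9 × 10⁻³ → UNSTABLE
The 78–223 m interval has Δρ < 0: lighter water underlies denser water.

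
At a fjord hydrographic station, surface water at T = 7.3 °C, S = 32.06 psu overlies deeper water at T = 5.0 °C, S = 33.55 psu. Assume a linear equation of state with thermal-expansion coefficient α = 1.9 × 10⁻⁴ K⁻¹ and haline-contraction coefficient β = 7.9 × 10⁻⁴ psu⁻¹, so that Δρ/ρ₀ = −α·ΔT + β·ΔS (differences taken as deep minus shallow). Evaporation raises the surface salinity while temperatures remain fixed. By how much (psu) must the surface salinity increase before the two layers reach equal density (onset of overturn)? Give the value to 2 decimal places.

Neutral buoyancy requires −α(T_deep − T_surf) + β(S_deep − S_surf′) = 0.
S_surf′ = S_deep − (α/β)·ΔT = 33.55 − (1.9 × 10⁻⁴/7.9 × 10⁻⁴)·(-2.3) = 34.1032 psu.
Increase required: 34.1032 − 32.06 = 2.0432 psu.

2.04 psu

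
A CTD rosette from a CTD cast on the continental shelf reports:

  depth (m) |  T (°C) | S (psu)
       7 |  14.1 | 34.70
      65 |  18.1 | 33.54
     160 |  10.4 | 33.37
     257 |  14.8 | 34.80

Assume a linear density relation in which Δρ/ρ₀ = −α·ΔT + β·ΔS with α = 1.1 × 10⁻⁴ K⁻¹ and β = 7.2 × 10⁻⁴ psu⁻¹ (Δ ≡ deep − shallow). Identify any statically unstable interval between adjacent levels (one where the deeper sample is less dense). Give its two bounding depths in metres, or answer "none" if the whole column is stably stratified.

7–65 m

Evaluate Δρ/ρ₀ = −αΔT + βΔS across each adjacent pair:
  7–65 m: −αΔT+βΔS = −(1.1 × 10⁻⁴)(+4.0)+(7.2 × 10⁻⁴)(-1.16) = -1.3 × 10⁻³ → UNSTABLE
  65–160 m: −αΔT+βΔS = −(1.1 × 10⁻⁴)(-7.7)+(7.2 × 10⁻⁴)(-0.17) = 7.2 × 10⁻⁴ → stable
  160–257 m: −αΔT+βΔS = −(1.1 × 10⁻⁴)(+4.4)+(7.2 × 10⁻⁴)(+1.43) = 5.5 × 10⁻⁴ → stable
The 7–65 m interval has Δρ < 0: lighter water underlies denser water.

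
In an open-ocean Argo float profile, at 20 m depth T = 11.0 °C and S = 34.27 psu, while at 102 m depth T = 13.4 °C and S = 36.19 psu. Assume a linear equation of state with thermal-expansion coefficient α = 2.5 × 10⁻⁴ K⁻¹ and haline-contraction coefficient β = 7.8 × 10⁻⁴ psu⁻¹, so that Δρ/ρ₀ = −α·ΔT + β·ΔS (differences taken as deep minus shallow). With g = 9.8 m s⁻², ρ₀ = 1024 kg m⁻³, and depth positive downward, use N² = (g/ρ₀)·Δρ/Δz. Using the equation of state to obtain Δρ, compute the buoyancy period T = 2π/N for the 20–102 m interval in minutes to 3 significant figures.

ΔT = +2.4 K, ΔS = +1.92 psu (deep − shallow).
Δρ/ρ₀ = −αΔT + βΔS = -6.00 × 10⁻⁴ + 1.4976 × 10⁻³ = 8.976 × 10⁻⁴, so Δρ ≈ 0.9191 kg m⁻³.
N² = (g/ρ₀)·Δρ/Δz = g·(Δρ/ρ₀)/Δz = 9.8 × 8.976 × 10⁻⁴ / 82 = 1.0727 × 10⁻⁴ s⁻².
N = √(1.0727 × 10⁻⁴) = 0.010357 rad s⁻¹ → T = 2π/N = 606.66 s = 10.111 min ≈ 10.1 min.

10.1 min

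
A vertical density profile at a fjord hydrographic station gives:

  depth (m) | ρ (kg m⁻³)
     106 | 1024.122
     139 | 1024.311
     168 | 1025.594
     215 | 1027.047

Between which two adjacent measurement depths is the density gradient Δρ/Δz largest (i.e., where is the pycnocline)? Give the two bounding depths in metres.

139–168 m

Compute the density gradient over each adjacent pair:
  106–139 m: Δρ/Δz = 0.189/33 = 5.7 × 10⁻³ kg m⁻⁴
  139–168 m: Δρ/Δz = 1.283/29 = 0.044 kg m⁻⁴
  168–215 m: Δρ/Δz = 1.453/47 = 0.031 kg m⁻⁴
The largest gradient is in the 139–168 m interval — the pycnocline.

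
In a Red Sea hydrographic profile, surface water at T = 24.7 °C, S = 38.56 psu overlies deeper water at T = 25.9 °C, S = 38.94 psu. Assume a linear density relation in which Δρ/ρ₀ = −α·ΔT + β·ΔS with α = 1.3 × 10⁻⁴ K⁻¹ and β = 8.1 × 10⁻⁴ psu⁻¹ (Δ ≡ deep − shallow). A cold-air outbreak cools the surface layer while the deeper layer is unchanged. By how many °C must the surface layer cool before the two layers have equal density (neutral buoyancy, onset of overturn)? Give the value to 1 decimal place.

Neutral buoyancy requires Δρ = 0, i.e. −α(T_deep − T_surf′) + β(S_deep − S_surf) = 0.
T_surf′ = T_deep − (β/α)·ΔS = 25.9 − (8.1 × 10⁻⁴/1.3 × 10⁻⁴)·(+0.38) = 23.532 °C.
Cooling required: 24.7 − (23.532) = 1.168 °C.

1.2 °C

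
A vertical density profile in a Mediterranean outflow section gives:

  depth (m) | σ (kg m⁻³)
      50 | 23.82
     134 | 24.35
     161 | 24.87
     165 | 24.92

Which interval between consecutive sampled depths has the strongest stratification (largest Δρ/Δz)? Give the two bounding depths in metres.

Compute the density gradient over each adjacent pair:
  50–134 m: Δρ/Δz = 0.53/84 = 6.3 × 10⁻³ kg m⁻⁴
  134–161 m: Δρ/Δz = 0.52/27 = 0.019 kg m⁻⁴
  161–165 m: Δρ/Δz = 0.05/4 = 0.013 kg m⁻⁴
The largest gradient is in the 134–161 m interval — the pycnocline.

134–161 m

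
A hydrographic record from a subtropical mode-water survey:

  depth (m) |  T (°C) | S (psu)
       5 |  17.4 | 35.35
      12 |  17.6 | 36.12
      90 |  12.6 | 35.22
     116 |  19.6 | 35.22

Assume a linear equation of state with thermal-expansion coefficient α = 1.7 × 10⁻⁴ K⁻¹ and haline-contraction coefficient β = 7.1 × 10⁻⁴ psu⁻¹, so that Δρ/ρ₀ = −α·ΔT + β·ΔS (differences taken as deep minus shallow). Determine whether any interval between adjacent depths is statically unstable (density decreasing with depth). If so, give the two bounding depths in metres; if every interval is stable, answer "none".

Evaluate Δρ/ρ₀ = −αΔT + βΔS across each adjacent pair:
  5–12 m: −αΔT+βΔS = −(1.7 × 10⁻⁴)(+0.2)+(7.1 × 10⁻⁴)(+0.77) = 5.1 × 10⁻⁴ → stable
  12–90 m: −αΔT+βΔS = −(1.7 × 10⁻⁴)(-5.0)+(7.1 × 10⁻⁴)(-0.90) = 2.1 × 10⁻⁴ → stable
  90–116 m: −αΔT+βΔS = −(1.7 × 10⁻⁴)(+7.0)+(7.1 × 10⁻⁴)(+0.00) = -1.2 × 10⁻³ → UNSTABLE
The 90–116 m interval has Δρ < 0: lighter water underlies denser water.

90–116 m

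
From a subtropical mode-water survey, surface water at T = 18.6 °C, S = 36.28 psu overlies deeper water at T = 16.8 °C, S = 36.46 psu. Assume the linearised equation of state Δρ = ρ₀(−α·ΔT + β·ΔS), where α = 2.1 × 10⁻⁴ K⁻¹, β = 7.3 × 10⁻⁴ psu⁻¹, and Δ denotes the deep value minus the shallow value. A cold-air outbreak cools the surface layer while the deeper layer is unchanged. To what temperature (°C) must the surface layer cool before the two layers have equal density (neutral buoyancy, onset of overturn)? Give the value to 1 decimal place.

Neutral buoyancy requires Δρ = 0, i.e. −α(T_deep − T_surf′) + β(S_deep − S_surf) = 0.
T_surf′ = T_deep − (β/α)·ΔS = 16.8 − (7.3 × 10⁻⁴/2.1 × 10⁻⁴)·(+0.18) = 16.174 °C.
Cooling required: 18.6 − (16.174) = 2.426 °C.

16.2 °C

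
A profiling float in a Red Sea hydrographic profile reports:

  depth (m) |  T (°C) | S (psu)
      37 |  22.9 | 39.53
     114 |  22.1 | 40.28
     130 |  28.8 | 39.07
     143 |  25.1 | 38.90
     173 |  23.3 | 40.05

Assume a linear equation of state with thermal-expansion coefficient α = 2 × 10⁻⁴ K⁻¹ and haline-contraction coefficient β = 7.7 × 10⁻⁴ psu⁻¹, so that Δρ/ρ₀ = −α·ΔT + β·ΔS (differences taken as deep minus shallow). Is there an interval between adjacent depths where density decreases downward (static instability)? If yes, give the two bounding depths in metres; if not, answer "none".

Evaluate Δρ/ρ₀ = −αΔT + βΔS across each adjacent pair:
  37–114 m: −αΔT+βΔS = −(2 × 10⁻⁴)(-0.8)+(7.7 × 10⁻⁴)(+0.75) = 7.4 × 10⁻⁴ → stable
  114–130 m: −αΔT+βΔS = −(2 × 10⁻⁴)(+6.7)+(7.7 × 10⁻⁴)(-1.21) = -2.3 × 10⁻³ → UNSTABLE
  130–143 m: −αΔT+βΔS = −(2 × 10⁻⁴)(-3.7)+(7.7 × 10⁻⁴)(-0.17) = 6.1 × 10⁻⁴ → stable
  143–173 m: −αΔT+βΔS = −(2 × 10⁻⁴)(-1.8)+(7.7 × 10⁻⁴)(+1.15) = 1.2 × 10⁻³ → stable
The 114–130 m interval has Δρ < 0: lighter water underlies denser water.

114–130 m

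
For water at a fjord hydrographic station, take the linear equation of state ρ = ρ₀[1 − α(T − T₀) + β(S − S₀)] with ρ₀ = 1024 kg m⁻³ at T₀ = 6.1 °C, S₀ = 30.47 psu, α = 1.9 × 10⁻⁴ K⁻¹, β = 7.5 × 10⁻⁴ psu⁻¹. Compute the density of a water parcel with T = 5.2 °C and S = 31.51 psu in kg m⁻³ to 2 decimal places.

T − T₀ = -0.9 K, S − S₀ = +1.04 psu.
Bracket = 1 − α·(-0.9) + β·(+1.04) = 1 + (9.51 × 10⁻⁴) = 1.0009510.
ρ = 1024 × 1.0009510 = 1024.97 kg m⁻³.

1024.97 kg m⁻³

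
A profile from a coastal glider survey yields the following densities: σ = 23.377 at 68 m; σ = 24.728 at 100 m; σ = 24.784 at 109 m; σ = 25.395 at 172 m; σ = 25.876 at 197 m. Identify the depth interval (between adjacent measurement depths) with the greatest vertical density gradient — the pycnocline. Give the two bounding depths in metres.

Compute the density gradient over each adjacent pair:
  68–100 m: Δρ/Δz = 1.351/32 = 0.042 kg m⁻⁴
  100–109 m: Δρ/Δz = 0.056/9 = 6.2 × 10⁻³ kg m⁻⁴
  109–172 m: Δρ/Δz = 0.611/63 = 9.7 × 10⁻³ kg m⁻⁴
  172–197 m: Δρ/Δz = 0.481/25 = 0.019 kg m⁻⁴
The largest gradient is in the 68–100 m interval — the pycnocline.

68–100 m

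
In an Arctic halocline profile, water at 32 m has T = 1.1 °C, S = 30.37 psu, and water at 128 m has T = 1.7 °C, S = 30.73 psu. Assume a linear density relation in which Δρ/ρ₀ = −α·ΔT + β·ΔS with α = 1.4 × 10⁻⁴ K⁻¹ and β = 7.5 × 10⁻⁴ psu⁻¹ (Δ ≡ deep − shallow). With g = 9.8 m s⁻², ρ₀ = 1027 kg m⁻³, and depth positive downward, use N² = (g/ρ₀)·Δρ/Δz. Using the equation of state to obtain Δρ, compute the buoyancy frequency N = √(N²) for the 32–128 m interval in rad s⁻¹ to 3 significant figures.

4.36 × 10⁻³ rad s⁻¹

ΔT = +0.6 K, ΔS = +0.36 psu (deep − shallow).
Δρ/ρ₀ = −αΔT + βΔS = -8.40 × 10⁻⁵ + 2.70 × 10⁻⁴ = 1.86 × 10⁻⁴, so Δρ ≈ 0.1910 kg m⁻³.
N² = (g/ρ₀)·Δρ/Δz = g·(Δρ/ρ₀)/Δz = 9.8 × 1.86 × 10⁻⁴ / 96 = 1.8988 × 10⁻⁵ s⁻².
N = √(1.8988 × 10⁻⁵) = 4.3575 × 10⁻³ rad s⁻¹ ≈ 4.36 × 10⁻³ rad s⁻¹.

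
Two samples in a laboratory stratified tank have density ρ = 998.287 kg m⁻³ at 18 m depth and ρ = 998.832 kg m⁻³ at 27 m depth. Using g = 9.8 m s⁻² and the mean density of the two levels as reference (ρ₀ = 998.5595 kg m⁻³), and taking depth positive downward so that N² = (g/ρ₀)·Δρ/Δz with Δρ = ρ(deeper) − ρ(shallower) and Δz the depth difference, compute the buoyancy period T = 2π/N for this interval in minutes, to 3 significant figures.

4.30 min

Δρ = 998.832 − 998.287 = 0.545 kg m⁻³ over Δz = 27 − 18 = 9 m.
N² = (9.8/998.5595) × (0.545/9) = 5.9430 × 10⁻⁴ s⁻².
N = √(5.9430 × 10⁻⁴) = 0.024378 rad s⁻¹, so T = 2π/N = 257.74 s = 4.2957 min ≈ 4.30 min.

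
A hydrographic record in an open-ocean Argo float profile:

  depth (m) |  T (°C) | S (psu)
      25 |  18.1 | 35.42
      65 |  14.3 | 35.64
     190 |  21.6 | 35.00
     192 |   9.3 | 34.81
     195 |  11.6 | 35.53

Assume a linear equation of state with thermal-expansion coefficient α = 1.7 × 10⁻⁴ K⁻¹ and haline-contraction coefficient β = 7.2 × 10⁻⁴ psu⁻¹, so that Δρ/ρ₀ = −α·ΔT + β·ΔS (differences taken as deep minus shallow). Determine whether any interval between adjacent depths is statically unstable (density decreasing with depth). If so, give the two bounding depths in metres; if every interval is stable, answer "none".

Evaluate Δρ/ρ₀ = −αΔT + βΔS across each adjacent pair:
  25–65 m: −αΔT+βΔS = −(1.7 × 10⁻⁴)(-3.8)+(7.2 × 10⁻⁴)(+0.22) = 8.0 × 10⁻⁴ → stable
  65–190 m: −αΔT+βΔS = −(1.7 × 10⁻⁴)(+7.3)+(7.2 × 10⁻⁴)(-0.64) = -1.7 × 10⁻³ → UNSTABLE
  190–192 m: −αΔT+βΔS = −(1.7 × 10⁻⁴)(-12.3)+(7.2 × 10⁻⁴)(-0.19) = 2.0 × 10⁻³ → stable
  192–195 m: −αΔT+βΔS = −(1.7 × 10⁻⁴)(+2.3)+(7.2 × 10⁻⁴)(+0.72) = 1.3 × 10⁻⁴ → stable
The 65–190 m interval has Δρ < 0: lighter water underlies denser water.

65–190 m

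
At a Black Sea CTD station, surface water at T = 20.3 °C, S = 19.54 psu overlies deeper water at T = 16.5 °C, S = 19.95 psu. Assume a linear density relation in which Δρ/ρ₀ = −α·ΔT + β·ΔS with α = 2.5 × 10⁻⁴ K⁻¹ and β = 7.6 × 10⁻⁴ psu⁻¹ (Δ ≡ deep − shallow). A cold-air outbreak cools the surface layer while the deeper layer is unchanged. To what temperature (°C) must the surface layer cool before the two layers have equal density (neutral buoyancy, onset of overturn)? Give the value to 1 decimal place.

Neutral buoyancy requires Δρ = 0, i.e. −α(T_deep − T_surf′) + β(S_deep − S_surf) = 0.
T_surf′ = T_deep − (β/α)·ΔS = 16.5 − (7.6 × 10⁻⁴/2.5 × 10⁻⁴)·(+0.41) = 15.254 °C.
Cooling required: 20.3 − (15.254) = 5.046 °C.

15.3 °C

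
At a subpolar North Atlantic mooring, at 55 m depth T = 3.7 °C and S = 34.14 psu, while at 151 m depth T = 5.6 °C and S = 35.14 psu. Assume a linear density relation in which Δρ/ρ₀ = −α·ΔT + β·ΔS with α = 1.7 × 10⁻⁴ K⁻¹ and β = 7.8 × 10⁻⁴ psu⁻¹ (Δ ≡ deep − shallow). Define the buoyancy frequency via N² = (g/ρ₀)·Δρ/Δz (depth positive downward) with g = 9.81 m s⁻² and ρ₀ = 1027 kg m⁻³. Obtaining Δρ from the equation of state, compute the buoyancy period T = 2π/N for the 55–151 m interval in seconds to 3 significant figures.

919 s

ΔT = +1.9 K, ΔS = +1.00 psu (deep − shallow).
Δρ/ρ₀ = −αΔT + βΔS = -3.23 × 10⁻⁴ + 7.80 × 10⁻⁴ = 4.57 × 10⁻⁴, so Δρ ≈ 0.4693 kg m⁻³.
N² = (g/ρ₀)·Δρ/Δz = g·(Δρ/ρ₀)/Δz = 9.81 × 4.57 × 10⁻⁴ / 96 = 4.6700 × 10⁻⁵ s⁻².
N = √(4.6700 × 10⁻⁵) = 6.8337 × 10⁻³ rad s⁻¹ → T = 2π/N = 919.44 s ≈ 919 s.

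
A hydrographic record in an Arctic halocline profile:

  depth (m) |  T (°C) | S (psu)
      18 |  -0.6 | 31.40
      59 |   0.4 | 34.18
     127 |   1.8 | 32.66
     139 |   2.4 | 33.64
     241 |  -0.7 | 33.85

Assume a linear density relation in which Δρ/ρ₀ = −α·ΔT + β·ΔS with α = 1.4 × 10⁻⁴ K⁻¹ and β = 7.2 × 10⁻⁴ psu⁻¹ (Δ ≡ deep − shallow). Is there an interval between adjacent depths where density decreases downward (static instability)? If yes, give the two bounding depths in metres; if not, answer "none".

59–127 m

Evaluate Δρ/ρ₀ = −αΔT + βΔS across each adjacent pair:
  18–59 m: −αΔT+βΔS = −(1.4 × 10⁻⁴)(+1.0)+(7.2 × 10⁻⁴)(+2.78) = 1.9 × 10⁻³ → stable
  59–127 m: −αΔT+βΔS = −(1.4 × 10⁻⁴)(+1.4)+(7.2 × 10⁻⁴)(-1.52) = -1.3 × 10⁻³ → UNSTABLE
  127–139 m: −αΔT+βΔS = −(1.4 × 10⁻⁴)(+0.6)+(7.2 × 10⁻⁴)(+0.98) = 6.2 × 10⁻⁴ → stable
  139–241 m: −αΔT+βΔS = −(1.4 × 10⁻⁴)(-3.1)+(7.2 × 10⁻⁴)(+0.21) = 5.9 × 10⁻⁴ → stable
The 59–127 m interval has Δρ < 0: lighter water underlies denser water.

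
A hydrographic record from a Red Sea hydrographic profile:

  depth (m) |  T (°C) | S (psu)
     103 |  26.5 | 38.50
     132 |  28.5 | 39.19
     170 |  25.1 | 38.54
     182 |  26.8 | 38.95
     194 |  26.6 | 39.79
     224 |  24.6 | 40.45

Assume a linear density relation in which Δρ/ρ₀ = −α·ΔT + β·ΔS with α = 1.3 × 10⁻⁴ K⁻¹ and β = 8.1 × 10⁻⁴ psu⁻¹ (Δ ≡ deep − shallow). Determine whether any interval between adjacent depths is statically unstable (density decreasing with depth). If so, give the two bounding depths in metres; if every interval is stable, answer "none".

132–170 m

Evaluate Δρ/ρ₀ = −αΔT + βΔS across each adjacent pair:
  103–132 m: −αΔT+βΔS = −(1.3 × 10⁻⁴)(+2.0)+(8.1 × 10⁻⁴)(+0.69) = 3.0 × 10⁻⁴ → stable
  132–170 m: −αΔT+βΔS = −(1.3 × 10⁻⁴)(-3.4)+(8.1 × 10⁻⁴)(-0.65) = -8.4 × 10⁻⁵ → UNSTABLE
  170–182 m: −αΔT+βΔS = −(1.3 × 10⁻⁴)(+1.7)+(8.1 × 10⁻⁴)(+0.41) = 1.1 × 10⁻⁴ → stable
  182–194 m: −αΔT+βΔS = −(1.3 × 10⁻⁴)(-0.2)+(8.1 × 10⁻⁴)(+0.84) = 7.1 × 10⁻⁴ → stable
  194–224 m: −αΔT+βΔS = −(1.3 × 10⁻⁴)(-2.0)+(8.1 × 10⁻⁴)(+0.66) = 7.9 × 10⁻⁴ → stable
The 132–170 m interval has Δρ < 0: lighter water underlies denser water.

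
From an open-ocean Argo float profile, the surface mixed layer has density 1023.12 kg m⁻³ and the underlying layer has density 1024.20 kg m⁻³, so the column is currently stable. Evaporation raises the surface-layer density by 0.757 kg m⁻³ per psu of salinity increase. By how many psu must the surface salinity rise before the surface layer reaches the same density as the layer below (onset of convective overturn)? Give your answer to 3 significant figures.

Density deficit of the surface layer: 1024.20 − 1023.12 = 1.08 kg m⁻³.
Required change = 1.08 / 0.757 = 1.43 psu.

1.43 psu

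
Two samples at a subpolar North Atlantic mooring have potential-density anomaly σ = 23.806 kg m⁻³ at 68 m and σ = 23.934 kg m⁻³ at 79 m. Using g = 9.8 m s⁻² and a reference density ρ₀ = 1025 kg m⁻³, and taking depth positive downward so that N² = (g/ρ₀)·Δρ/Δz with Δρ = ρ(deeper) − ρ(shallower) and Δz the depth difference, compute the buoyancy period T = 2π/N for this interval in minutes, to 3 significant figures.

Δρ = 1023.934 − 1023.806 = 0.128 kg m⁻³ over Δz = 79 − 68 = 11 m.
N² = (9.8/1025) × (0.128/11) = 1.1125 × 10⁻⁴ s⁻².
N = √(1.1125 × 10⁻⁴) = 0.010548 rad s⁻¹, so T = 2π/N = 595.68 s = 9.9280 min ≈ 9.93 min.

9.93 min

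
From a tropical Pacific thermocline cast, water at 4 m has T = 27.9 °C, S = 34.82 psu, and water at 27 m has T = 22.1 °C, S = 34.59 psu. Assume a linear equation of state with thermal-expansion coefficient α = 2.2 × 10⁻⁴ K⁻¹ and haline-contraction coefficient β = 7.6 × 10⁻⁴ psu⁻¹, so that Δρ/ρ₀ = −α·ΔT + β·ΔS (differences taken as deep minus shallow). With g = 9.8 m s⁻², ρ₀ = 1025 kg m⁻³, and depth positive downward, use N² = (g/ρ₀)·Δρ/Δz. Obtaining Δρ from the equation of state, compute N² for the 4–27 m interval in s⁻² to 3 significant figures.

ΔT = -5.8 K, ΔS = -0.23 psu (deep − shallow).
Δρ/ρ₀ = −αΔT + βΔS = 1.276 × 10⁻³ − 1.748 × 10⁻⁴ = 1.1012 × 10⁻³, so Δρ ≈ 1.129 kg m⁻³.
N² = (g/ρ₀)·Δρ/Δz = g·(Δρ/ρ₀)/Δz = 9.8 × 1.1012 × 10⁻³ / 23 = 4.6921 × 10⁻⁴ s⁻² ≈ 4.69 × 10⁻⁴ s⁻².

4.69 × 10⁻⁴ s⁻²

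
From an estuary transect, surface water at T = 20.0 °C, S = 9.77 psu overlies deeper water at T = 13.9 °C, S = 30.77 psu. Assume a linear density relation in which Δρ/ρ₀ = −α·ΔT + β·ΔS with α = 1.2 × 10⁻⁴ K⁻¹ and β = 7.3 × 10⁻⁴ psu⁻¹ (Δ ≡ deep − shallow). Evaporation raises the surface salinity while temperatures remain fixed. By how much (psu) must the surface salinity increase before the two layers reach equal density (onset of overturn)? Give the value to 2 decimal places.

22.00 psu

Neutral buoyancy requires −α(T_deep − T_surf) + β(S_deep − S_surf′) = 0.
S_surf′ = S_deep − (α/β)·ΔT = 30.77 − (1.2 × 10⁻⁴/7.3 × 10⁻⁴)·(-6.1) = 31.7727 psu.
Increase required: 31.7727 − 9.77 = 22.0027 psu.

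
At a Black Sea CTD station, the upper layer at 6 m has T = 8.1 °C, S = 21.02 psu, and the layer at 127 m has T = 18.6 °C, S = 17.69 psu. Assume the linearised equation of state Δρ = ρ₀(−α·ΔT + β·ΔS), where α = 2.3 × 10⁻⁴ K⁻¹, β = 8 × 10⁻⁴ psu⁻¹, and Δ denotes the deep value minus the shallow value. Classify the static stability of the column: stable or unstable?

unstable

ΔT = 18.6 − 8.1 = +10.5 K and ΔS = 17.69 − 21.02 = -3.33 psu (deep − shallow).
−αΔT = -2.415 × 10⁻³; βΔS = -2.664 × 10⁻³; sum Δρ/ρ₀ = -5.079 × 10⁻³.
Δρ/ρ₀ < 0, so Δρ < 0: deeper water is lighter → statically unstable; the column would overturn.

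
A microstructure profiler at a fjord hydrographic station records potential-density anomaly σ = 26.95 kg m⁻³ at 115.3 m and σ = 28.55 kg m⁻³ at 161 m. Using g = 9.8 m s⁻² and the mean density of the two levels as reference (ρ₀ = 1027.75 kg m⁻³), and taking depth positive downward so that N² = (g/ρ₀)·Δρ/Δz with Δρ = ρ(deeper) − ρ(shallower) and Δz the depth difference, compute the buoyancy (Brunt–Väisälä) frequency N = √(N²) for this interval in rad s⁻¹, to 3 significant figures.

0.0183 rad s⁻¹

Δρ = 1028.55 − 1026.95 = 1.60 kg m⁻³ over Δz = 161 − 115.3 = 45.7 m.
N² = (9.8/1027.75) × (1.60/45.7) = 3.3384 × 10⁻⁴ s⁻².
N = √(3.3384 × 10⁻⁴) = 0.018271 rad s⁻¹ ≈ 0.0183 rad s⁻¹.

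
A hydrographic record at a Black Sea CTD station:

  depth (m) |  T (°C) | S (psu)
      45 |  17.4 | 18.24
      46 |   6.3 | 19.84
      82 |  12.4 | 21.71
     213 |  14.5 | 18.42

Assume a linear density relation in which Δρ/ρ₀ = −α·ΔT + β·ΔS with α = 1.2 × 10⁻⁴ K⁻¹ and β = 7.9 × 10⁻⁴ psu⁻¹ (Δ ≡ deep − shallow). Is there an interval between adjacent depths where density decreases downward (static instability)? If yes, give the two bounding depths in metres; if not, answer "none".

82–213 m

Evaluate Δρ/ρ₀ = −αΔT + βΔS across each adjacent pair:
  45–46 m: −αΔT+βΔS = −(1.2 × 10⁻⁴)(-11.1)+(7.9 × 10⁻⁴)(+1.60) = 2.6 × 10⁻³ → stable
  46–82 m: −αΔT+βΔS = −(1.2 × 10⁻⁴)(+6.1)+(7.9 × 10⁻⁴)(+1.87) = 7.5 × 10⁻⁴ → stable
  82–213 m: −αΔT+βΔS = −(1.2 × 10⁻⁴)(+2.1)+(7.9 × 10⁻⁴)(-3.29) = -2.9 × 10⁻³ → UNSTABLE
The 82–213 m interval has Δρ < 0: lighter water underlies denser water.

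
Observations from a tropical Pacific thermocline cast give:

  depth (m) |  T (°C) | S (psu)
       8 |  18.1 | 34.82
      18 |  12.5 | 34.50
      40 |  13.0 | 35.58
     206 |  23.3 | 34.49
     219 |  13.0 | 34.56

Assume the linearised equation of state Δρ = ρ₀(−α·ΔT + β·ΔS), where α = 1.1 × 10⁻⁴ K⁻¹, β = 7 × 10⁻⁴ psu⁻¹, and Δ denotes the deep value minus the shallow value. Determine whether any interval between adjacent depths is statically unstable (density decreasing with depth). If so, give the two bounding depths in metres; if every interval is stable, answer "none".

40–206 m

Evaluate Δρ/ρ₀ = −αΔT + βΔS across each adjacent pair:
  8–18 m: −αΔT+βΔS = −(1.1 × 10⁻⁴)(-5.6)+(7 × 10⁻⁴)(-0.32) = 3.9 × 10⁻⁴ → stable
  18–40 m: −αΔT+βΔS = −(1.1 × 10⁻⁴)(+0.5)+(7 × 10⁻⁴)(+1.08) = 7.0 × 10⁻⁴ → stable
  40–206 m: −αΔT+βΔS = −(1.1 × 10⁻⁴)(+10.3)+(7 × 10⁻⁴)(-1.09) = -1.9 × 10⁻³ → UNSTABLE
  206–219 m: −αΔT+βΔS = −(1.1 × 10⁻⁴)(-10.3)+(7 × 10⁻⁴)(+0.07) = 1.2 × 10⁻³ → stable
The 40–206 m interval has Δρ < 0: lighter water underlies denser water.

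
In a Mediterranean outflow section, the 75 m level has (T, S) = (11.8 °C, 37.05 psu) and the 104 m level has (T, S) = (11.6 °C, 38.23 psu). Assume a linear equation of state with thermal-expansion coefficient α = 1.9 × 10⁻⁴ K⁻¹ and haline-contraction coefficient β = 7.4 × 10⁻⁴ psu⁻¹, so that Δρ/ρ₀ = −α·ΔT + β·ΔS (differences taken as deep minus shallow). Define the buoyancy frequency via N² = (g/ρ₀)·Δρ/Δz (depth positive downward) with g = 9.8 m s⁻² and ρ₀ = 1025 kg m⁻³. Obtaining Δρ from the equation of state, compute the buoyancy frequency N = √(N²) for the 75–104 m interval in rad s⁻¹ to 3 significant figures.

ΔT = -0.2 K, ΔS = +1.18 psu (deep − shallow).
Δρ/ρ₀ = −αΔT + βΔS = 3.80 × 10⁻⁵ + 8.732 × 10⁻⁴ = 9.112 × 10⁻⁴, so Δρ ≈ 0.9340 kg m⁻³.
N² = (g/ρ₀)·Δρ/Δz = g·(Δρ/ρ₀)/Δz = 9.8 × 9.112 × 10⁻⁴ / 29 = 3.0792 × 10⁻⁴ s⁻².
N = √(3.0792 × 10⁻⁴) = 0.017548 rad s⁻¹ ≈ 0.0175 rad s⁻¹.

0.0175 rad s⁻¹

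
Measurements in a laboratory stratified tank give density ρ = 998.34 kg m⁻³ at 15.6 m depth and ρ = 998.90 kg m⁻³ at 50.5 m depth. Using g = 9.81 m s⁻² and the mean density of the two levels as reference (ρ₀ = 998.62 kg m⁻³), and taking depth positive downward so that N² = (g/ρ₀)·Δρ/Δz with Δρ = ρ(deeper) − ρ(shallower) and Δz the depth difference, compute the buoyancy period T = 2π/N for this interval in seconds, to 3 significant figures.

Δρ = 998.90 − 998.34 = 0.56 kg m⁻³ over Δz = 50.5 − 15.6 = 34.9 m.
N² = (9.81/998.62) × (0.56/34.9) = 1.5763 × 10⁻⁴ s⁻².
N = √(1.5763 × 10⁻⁴) = 0.012555 rad s⁻¹, so T = 2π/N = 500.45 s ≈ 500 s.

500 s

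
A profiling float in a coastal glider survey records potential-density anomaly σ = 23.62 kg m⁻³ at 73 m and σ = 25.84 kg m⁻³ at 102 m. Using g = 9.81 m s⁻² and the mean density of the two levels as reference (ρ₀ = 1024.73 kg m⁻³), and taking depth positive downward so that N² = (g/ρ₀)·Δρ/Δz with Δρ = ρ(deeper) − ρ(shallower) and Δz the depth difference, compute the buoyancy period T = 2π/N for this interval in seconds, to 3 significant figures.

Δρ = 1025.84 − 1023.62 = 2.22 kg m⁻³ over Δz = 102 − 73 = 29 m.
N² = (9.81/1024.73) × (2.22/29) = 7.3285 × 10⁻⁴ s⁻².
N = √(7.3285 × 10⁻⁴) = 0.027071 rad s⁻¹, so T = 2π/N = 232.10 s ≈ 232 s.
A positive N² confirms static stability across the interval.

232 s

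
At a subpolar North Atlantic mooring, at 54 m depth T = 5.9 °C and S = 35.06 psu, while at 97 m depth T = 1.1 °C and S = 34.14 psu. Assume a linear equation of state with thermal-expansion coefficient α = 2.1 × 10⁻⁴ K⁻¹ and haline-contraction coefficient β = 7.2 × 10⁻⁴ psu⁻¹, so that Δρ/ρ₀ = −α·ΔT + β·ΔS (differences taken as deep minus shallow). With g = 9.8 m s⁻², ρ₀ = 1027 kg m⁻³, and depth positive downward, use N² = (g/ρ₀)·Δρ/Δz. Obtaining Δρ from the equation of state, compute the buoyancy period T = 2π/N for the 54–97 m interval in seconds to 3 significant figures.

ΔT = -4.8 K, ΔS = -0.92 psu (deep − shallow).
Δρ/ρ₀ = −αΔT + βΔS = 1.008 × 10⁻³ − 6.624 × 10⁻⁴ = 3.456 × 10⁻⁴, so Δρ ≈ 0.3549 kg m⁻³.
N² = (g/ρ₀)·Δρ/Δz = g·(Δρ/ρ₀)/Δz = 9.8 × 3.456 × 10⁻⁴ / 43 = 7.8765 × 10⁻⁵ s⁻².
N = √(7.8765 × 10⁻⁵) = 8.8750 × 10⁻³ rad s⁻¹ → T = 2π/N = 707.96 s ≈ 708 s.

708 s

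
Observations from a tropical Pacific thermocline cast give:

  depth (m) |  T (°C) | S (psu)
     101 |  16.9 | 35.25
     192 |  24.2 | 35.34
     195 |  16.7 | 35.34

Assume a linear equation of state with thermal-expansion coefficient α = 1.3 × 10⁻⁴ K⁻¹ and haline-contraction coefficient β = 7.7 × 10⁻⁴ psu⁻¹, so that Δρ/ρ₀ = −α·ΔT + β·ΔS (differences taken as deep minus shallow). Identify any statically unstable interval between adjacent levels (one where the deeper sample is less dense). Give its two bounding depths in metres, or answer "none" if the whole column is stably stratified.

101–192 m

Evaluate Δρ/ρ₀ = −αΔT + βΔS across each adjacent pair:
  101–192 m: −αΔT+βΔS = −(1.3 × 10⁻⁴)(+7.3)+(7.7 × 10⁻⁴)(+0.09) = -8.8 × 10⁻⁴ → UNSTABLE
  192–195 m: −αΔT+βΔS = −(1.3 × 10⁻⁴)(-7.5)+(7.7 × 10⁻⁴)(+0.00) = 9.7 × 10⁻⁴ → stable
The 101–192 m interval has Δρ < 0: lighter water underlies denser water.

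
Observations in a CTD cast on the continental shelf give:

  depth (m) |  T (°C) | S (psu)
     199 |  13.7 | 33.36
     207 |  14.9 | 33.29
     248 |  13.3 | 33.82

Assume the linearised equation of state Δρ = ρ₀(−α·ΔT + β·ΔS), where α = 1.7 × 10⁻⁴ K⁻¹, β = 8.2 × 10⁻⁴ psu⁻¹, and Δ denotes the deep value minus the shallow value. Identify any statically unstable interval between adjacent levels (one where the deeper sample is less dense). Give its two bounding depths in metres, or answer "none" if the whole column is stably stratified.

199–207 m

Evaluate Δρ/ρ₀ = −αΔT + βΔS across each adjacent pair:
  199–207 m: −αΔT+βΔS = −(1.7 × 10⁻⁴)(+1.2)+(8.2 × 10⁻⁴)(-0.07) = -2.6 × 10⁻⁴ → UNSTABLE
  207–248 m: −αΔT+βΔS = −(1.7 × 10⁻⁴)(-1.6)+(8.2 × 10⁻⁴)(+0.53) = 7.1 × 10⁻⁴ → stable
The 199–207 m interval has Δρ < 0: lighter water underlies denser water.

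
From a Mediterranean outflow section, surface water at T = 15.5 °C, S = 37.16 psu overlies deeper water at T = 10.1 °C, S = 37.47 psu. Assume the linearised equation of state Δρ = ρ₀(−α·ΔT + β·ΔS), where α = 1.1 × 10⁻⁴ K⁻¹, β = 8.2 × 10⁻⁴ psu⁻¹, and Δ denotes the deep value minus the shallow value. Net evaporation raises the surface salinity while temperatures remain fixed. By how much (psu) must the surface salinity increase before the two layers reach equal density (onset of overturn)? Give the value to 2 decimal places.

1.03 psu

Neutral buoyancy requires −α(T_deep − T_surf) + β(S_deep − S_surf′) = 0.
S_surf′ = S_deep − (α/β)·ΔT = 37.47 − (1.1 × 10⁻⁴/8.2 × 10⁻⁴)·(-5.4) = 38.1944 psu.
Increase required: 38.1944 − 37.16 = 1.0344 psu.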